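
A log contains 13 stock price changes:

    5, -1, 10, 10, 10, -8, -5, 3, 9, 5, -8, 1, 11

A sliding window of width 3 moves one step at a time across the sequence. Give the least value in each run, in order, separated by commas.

-1, -1, 10, -8, -8, -8, -5, 3, -8, -8, -8

5 -1 10 → min -1
-1 10 10 → min -1
10 10 10 → min 10
10 10 -8 → min -8
10 -8 -5 → min -8
-8 -5 3 → min -8
-5 3 9 → min -5
3 9 5 → min 3
9 5 -8 → min -8
5 -8 1 → min -8
-8 1 11 → min -8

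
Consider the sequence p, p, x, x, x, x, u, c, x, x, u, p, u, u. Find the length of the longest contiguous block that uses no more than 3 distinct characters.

9

[p] 1 distinct, len 1
[p, p] 1 distinct, len 2
[p, p, x] 2 distinct, len 3
[p, p, x, x] 2 distinct, len 4
[p, p, x, x, x] 2 distinct, len 5
[p, p, x, x, x, x] 2 distinct, len 6
[p, p, x, x, x, x, u] 3 distinct, len 7
[x, x, x, x, u, c] 3 distinct, len 6
[x, x, x, x, u, c, x] 3 distinct, len 7
[x, x, x, x, u, c, x, x] 3 distinct, len 8
[x, x, x, x, u, c, x, x, u] 3 distinct, len 9
[x, x, u, p] 3 distinct, len 4
[x, x, u, p, u] 3 distinct, len 5
[x, x, u, p, u, u] 3 distinct, len 6
Longest length with ≤3 distinct: 9.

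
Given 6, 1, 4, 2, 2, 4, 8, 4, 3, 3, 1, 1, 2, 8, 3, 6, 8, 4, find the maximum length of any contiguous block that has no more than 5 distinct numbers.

Extend right; when distinct count exceeds 5, shrink from the left:
[6] 1 distinct, len 1
[6, 1] 2 distinct, len 2
[6, 1, 4] 3 distinct, len 3
[6, 1, 4, 2] 4 distinct, len 4
[6, 1, 4, 2, 2] 4 distinct, len 5
[6, 1, 4, 2, 2, 4] 4 distinct, len 6
[6, 1, 4, 2, 2, 4, 8] 5 distinct, len 7
[6, 1, 4, 2, 2, 4, 8, 4] 5 distinct, len 8
[1, 4, 2, 2, 4, 8, 4, 3] 5 distinct, len 8
[1, 4, 2, 2, 4, 8, 4, 3, 3] 5 distinct, len 9
[1, 4, 2, 2, 4, 8, 4, 3, 3, 1] 5 distinct, len 10
[1, 4, 2, 2, 4, 8, 4, 3, 3, 1, 1] 5 distinct, len 11
[1, 4, 2, 2, 4, 8, 4, 3, 3, 1, 1, 2] 5 distinct, len 12
[1, 4, 2, 2, 4, 8, 4, 3, 3, 1, 1, 2, 8] 5 distinct, len 13
[1, 4, 2, 2, 4, 8, 4, 3, 3, 1, 1, 2, 8, 3] 5 distinct, len 14
[3, 3, 1, 1, 2, 8, 3, 6] 5 distinct, len 8
[3, 3, 1, 1, 2, 8, 3, 6, 8] 5 distinct, len 9
[2, 8, 3, 6, 8, 4] 5 distinct, len 6
Longest length with ≤5 distinct: 14.

14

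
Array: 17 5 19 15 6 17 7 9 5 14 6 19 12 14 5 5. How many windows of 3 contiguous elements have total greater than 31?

(17, 5, 19) → sum 41  > 31 ✓
(5, 19, 15) → sum 39  > 31 ✓
(19, 15, 6) → sum 40  > 31 ✓
(15, 6, 17) → sum 38  > 31 ✓
(6, 17, 7) → sum 30
(17, 7, 9) → sum 33  > 31 ✓
(7, 9, 5) → sum 21
(9, 5, 14) → sum 28
(5, 14, 6) → sum 25
(14, 6, 19) → sum 39  > 31 ✓
(6, 19, 12) → sum 37  > 31 ✓
(19, 12, 14) → sum 45  > 31 ✓
(12, 14, 5) → sum 31
(14, 5, 5) → sum 24
8 windows satisfy the condition.

8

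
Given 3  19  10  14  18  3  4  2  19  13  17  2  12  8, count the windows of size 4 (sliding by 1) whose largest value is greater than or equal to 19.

6

[3, 19, 10, 14] → max 19  ≥ 19 ✓
[19, 10, 14, 18] → max 19  ≥ 19 ✓
[10, 14, 18, 3] → max 18
[14, 18, 3, 4] → max 18
[18, 3, 4, 2] → max 18
[3, 4, 2, 19] → max 19  ≥ 19 ✓
[4, 2, 19, 13] → max 19  ≥ 19 ✓
[2, 19, 13, 17] → max 19  ≥ 19 ✓
[19, 13, 17, 2] → max 19  ≥ 19 ✓
[13, 17, 2, 12] → max 17
[17, 2, 12, 8] → max 17
6 windows satisfy the condition.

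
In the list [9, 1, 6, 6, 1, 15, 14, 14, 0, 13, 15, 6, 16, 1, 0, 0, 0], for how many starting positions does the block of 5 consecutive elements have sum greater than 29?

9

(9, 1, 6, 6, 1) → sum 23
(1, 6, 6, 1, 15) → sum 29
(6, 6, 1, 15, 14) → sum 42  > 29 ✓
(6, 1, 15, 14, 14) → sum 50  > 29 ✓
(1, 15, 14, 14, 0) → sum 44  > 29 ✓
(15, 14, 14, 0, 13) → sum 56  > 29 ✓
(14, 14, 0, 13, 15) → sum 56  > 29 ✓
(14, 0, 13, 15, 6) → sum 48  > 29 ✓
(0, 13, 15, 6, 16) → sum 50  > 29 ✓
(13, 15, 6, 16, 1) → sum 51  > 29 ✓
(15, 6, 16, 1, 0) → sum 38  > 29 ✓
(6, 16, 1, 0, 0) → sum 23
(16, 1, 0, 0, 0) → sum 17
9 windows satisfy the condition.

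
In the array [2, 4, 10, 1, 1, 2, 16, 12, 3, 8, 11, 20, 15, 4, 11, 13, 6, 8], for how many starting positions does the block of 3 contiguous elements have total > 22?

2 4 10 → sum 16
4 10 1 → sum 15
10 1 1 → sum 12
1 1 2 → sum 4
1 2 16 → sum 19
2 16 12 → sum 30  > 22 ✓
16 12 3 → sum 31  > 22 ✓
12 3 8 → sum 23  > 22 ✓
3 8 11 → sum 22
8 11 20 → sum 39  > 22 ✓
11 20 15 → sum 46  > 22 ✓
20 15 4 → sum 39  > 22 ✓
15 4 11 → sum 30  > 22 ✓
4 11 13 → sum 28  > 22 ✓
11 13 6 → sum 30  > 22 ✓
13 6 8 → sum 27  > 22 ✓
10 windows satisfy the condition.

10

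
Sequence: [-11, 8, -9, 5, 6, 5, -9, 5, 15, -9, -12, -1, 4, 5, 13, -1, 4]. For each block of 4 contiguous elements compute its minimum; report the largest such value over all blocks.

[-11, 8, -9, 5] → min -11
[8, -9, 5, 6] → min -9
[-9, 5, 6, 5] → min -9
[5, 6, 5, -9] → min -9
[6, 5, -9, 5] → min -9
[5, -9, 5, 15] → min -9
[-9, 5, 15, -9] → min -9
[5, 15, -9, -12] → min -12
[15, -9, -12, -1] → min -12
[-9, -12, -1, 4] → min -12
[-12, -1, 4, 5] → min -12
[-1, 4, 5, 13] → min -1
[4, 5, 13, -1] → min -1
[5, 13, -1, 4] → min -1
Largest of these is -1.

-1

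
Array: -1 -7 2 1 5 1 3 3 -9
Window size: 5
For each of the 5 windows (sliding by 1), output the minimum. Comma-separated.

[-1, -7, 2, 1, 5] → min -7
[-7, 2, 1, 5, 1] → min -7
[2, 1, 5, 1, 3] → min 1
[1, 5, 1, 3, 3] → min 1
[5, 1, 3, 3, -9] → min -9

-7, -7, 1, 1, -9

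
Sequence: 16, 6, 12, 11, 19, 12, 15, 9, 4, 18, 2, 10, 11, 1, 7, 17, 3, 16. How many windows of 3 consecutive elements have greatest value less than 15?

(16, 6, 12) → max 16
(6, 12, 11) → max 12  < 15 ✓
(12, 11, 19) → max 19
(11, 19, 12) → max 19
(19, 12, 15) → max 19
(12, 15, 9) → max 15
(15, 9, 4) → max 15
(9, 4, 18) → max 18
(4, 18, 2) → max 18
(18, 2, 10) → max 18
(2, 10, 11) → max 11  < 15 ✓
(10, 11, 1) → max 11  < 15 ✓
(11, 1, 7) → max 11  < 15 ✓
(1, 7, 17) → max 17
(7, 17, 3) → max 17
(17, 3, 16) → max 17
4 windows satisfy the condition.

4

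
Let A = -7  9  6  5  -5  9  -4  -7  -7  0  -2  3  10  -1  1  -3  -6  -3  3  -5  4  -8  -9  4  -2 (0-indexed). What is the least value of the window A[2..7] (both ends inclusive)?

Elements at indices 2..7: 6, 5, -5, 9, -4, -7
min(6, 5, -5, 9, -4, -7) = -7

-7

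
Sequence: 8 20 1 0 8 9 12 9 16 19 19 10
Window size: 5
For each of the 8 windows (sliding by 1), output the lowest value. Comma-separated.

0, 0, 0, 0, 8, 9, 9, 9

[8, 20, 1, 0, 8] → min 0
[20, 1, 0, 8, 9] → min 0
[1, 0, 8, 9, 12] → min 0
[0, 8, 9, 12, 9] → min 0
[8, 9, 12, 9, 16] → min 8
[9, 12, 9, 16, 19] → min 9
[12, 9, 16, 19, 19] → min 9
[9, 16, 19, 19, 10] → min 9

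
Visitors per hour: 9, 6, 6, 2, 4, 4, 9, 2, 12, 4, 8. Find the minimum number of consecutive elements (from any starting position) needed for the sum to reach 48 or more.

add 9: running sum 9 < 48
add 6: running sum 15 < 48
add 6: running sum 21 < 48
add 2: running sum 23 < 48
add 4: running sum 27 < 48
add 4: running sum 31 < 48
add 9: running sum 40 < 48
add 2: running sum 42 < 48
end 8: [9, 6, 6, 2, 4, 4, 9, 2, 12] sum 54, len 9
end 9: [6, 6, 2, 4, 4, 9, 2, 12, 4] sum 49, len 9
end 10: [6, 2, 4, 4, 9, 2, 12, 4, 8] sum 51, len 9
Shortest qualifying length: 9.

9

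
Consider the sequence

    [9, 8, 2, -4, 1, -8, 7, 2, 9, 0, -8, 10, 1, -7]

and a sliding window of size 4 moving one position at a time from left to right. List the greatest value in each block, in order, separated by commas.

(9, 8, 2, -4) → max 9
(8, 2, -4, 1) → max 8
(2, -4, 1, -8) → max 2
(-4, 1, -8, 7) → max 7
(1, -8, 7, 2) → max 7
(-8, 7, 2, 9) → max 9
(7, 2, 9, 0) → max 9
(2, 9, 0, -8) → max 9
(9, 0, -8, 10) → max 10
(0, -8, 10, 1) → max 10
(-8, 10, 1, -7) → max 10

9, 8, 2, 7, 7, 9, 9, 9, 10, 10, 10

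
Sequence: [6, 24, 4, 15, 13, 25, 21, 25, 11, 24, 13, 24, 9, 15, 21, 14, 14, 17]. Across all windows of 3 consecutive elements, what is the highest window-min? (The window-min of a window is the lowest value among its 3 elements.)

21

Each size-3 window and its min:
6 24 4 → min 4
24 4 15 → min 4
4 15 13 → min 4
15 13 25 → min 13
13 25 21 → min 13
25 21 25 → min 21
21 25 11 → min 11
25 11 24 → min 11
11 24 13 → min 11
24 13 24 → min 13
13 24 9 → min 9
24 9 15 → min 9
9 15 21 → min 9
15 21 14 → min 14
21 14 14 → min 14
14 14 17 → min 14
Highest of these is 21.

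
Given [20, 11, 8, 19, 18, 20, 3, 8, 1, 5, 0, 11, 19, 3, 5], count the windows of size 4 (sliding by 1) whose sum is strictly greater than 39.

5

[20, 11, 8, 19] → sum 58  > 39 ✓
[11, 8, 19, 18] → sum 56  > 39 ✓
[8, 19, 18, 20] → sum 65  > 39 ✓
[19, 18, 20, 3] → sum 60  > 39 ✓
[18, 20, 3, 8] → sum 49  > 39 ✓
[20, 3, 8, 1] → sum 32
[3, 8, 1, 5] → sum 17
[8, 1, 5, 0] → sum 14
[1, 5, 0, 11] → sum 17
[5, 0, 11, 19] → sum 35
[0, 11, 19, 3] → sum 33
[11, 19, 3, 5] → sum 38
5 windows satisfy the condition.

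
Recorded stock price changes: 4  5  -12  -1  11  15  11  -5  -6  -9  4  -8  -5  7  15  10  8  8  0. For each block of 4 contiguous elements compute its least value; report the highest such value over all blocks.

Each size-4 window and its min:
4 5 -12 -1 → min -12
5 -12 -1 11 → min -12
-12 -1 11 15 → min -12
-1 11 15 11 → min -1
11 15 11 -5 → min -5
15 11 -5 -6 → min -6
11 -5 -6 -9 → min -9
-5 -6 -9 4 → min -9
-6 -9 4 -8 → min -9
-9 4 -8 -5 → min -9
4 -8 -5 7 → min -8
-8 -5 7 15 → min -8
-5 7 15 10 → min -5
7 15 10 8 → min 7
15 10 8 8 → min 8
10 8 8 0 → min 0
Highest of these is 8.

8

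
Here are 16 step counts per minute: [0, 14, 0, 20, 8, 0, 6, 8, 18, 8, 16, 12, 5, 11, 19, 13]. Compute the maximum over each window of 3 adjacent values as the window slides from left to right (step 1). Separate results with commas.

[0, 14, 0] → max 14
[14, 0, 20] → max 20
[0, 20, 8] → max 20
[20, 8, 0] → max 20
[8, 0, 6] → max 8
[0, 6, 8] → max 8
[6, 8, 18] → max 18
[8, 18, 8] → max 18
[18, 8, 16] → max 18
[8, 16, 12] → max 16
[16, 12, 5] → max 16
[12, 5, 11] → max 12
[5, 11, 19] → max 19
[11, 19, 13] → max 19

14, 20, 20, 20, 8, 8, 18, 18, 18, 16, 16, 12, 19, 19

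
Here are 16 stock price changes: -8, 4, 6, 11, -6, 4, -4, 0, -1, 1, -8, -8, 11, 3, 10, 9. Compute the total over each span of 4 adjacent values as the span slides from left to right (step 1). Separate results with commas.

(-8, 4, 6, 11) → sum 13
(4, 6, 11, -6) → sum 15
(6, 11, -6, 4) → sum 15
(11, -6, 4, -4) → sum 5
(-6, 4, -4, 0) → sum -6
(4, -4, 0, -1) → sum -1
(-4, 0, -1, 1) → sum -4
(0, -1, 1, -8) → sum -8
(-1, 1, -8, -8) → sum -16
(1, -8, -8, 11) → sum -4
(-8, -8, 11, 3) → sum -2
(-8, 11, 3, 10) → sum 16
(11, 3, 10, 9) → sum 33

13, 15, 15, 5, -6, -1, -4, -8, -16, -4, -2, 16, 33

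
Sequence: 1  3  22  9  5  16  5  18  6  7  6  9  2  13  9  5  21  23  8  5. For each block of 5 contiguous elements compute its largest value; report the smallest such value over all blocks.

9

Each size-5 window and its max:
[1, 3, 22, 9, 5] → max 22
[3, 22, 9, 5, 16] → max 22
[22, 9, 5, 16, 5] → max 22
[9, 5, 16, 5, 18] → max 18
[5, 16, 5, 18, 6] → max 18
[16, 5, 18, 6, 7] → max 18
[5, 18, 6, 7, 6] → max 18
[18, 6, 7, 6, 9] → max 18
[6, 7, 6, 9, 2] → max 9
[7, 6, 9, 2, 13] → max 13
[6, 9, 2, 13, 9] → max 13
[9, 2, 13, 9, 5] → max 13
[2, 13, 9, 5, 21] → max 21
[13, 9, 5, 21, 23] → max 23
[9, 5, 21, 23, 8] → max 23
[5, 21, 23, 8, 5] → max 23
Smallest of these is 9.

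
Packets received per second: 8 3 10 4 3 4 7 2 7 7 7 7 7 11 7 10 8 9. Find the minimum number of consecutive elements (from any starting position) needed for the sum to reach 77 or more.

10

Extend right; whenever the sum reaches 77, record the length and shrink from the left:
add 8: running sum 8 < 77
add 3: running sum 11 < 77
add 10: running sum 21 < 77
add 4: running sum 25 < 77
add 3: running sum 28 < 77
add 4: running sum 32 < 77
add 7: running sum 39 < 77
add 2: running sum 41 < 77
add 7: running sum 48 < 77
add 7: running sum 55 < 77
add 7: running sum 62 < 77
add 7: running sum 69 < 77
add 7: running sum 76 < 77
end 13: [3, 10, 4, 3, 4, 7, 2, 7, 7, 7, 7, 7, 11] sum 79, len 13
end 14: [10, 4, 3, 4, 7, 2, 7, 7, 7, 7, 7, 11, 7] sum 83, len 13
end 15: [3, 4, 7, 2, 7, 7, 7, 7, 7, 11, 7, 10] sum 79, len 12
end 16: [7, 2, 7, 7, 7, 7, 7, 11, 7, 10, 8] sum 80, len 11
end 17: [7, 7, 7, 7, 7, 11, 7, 10, 8, 9] sum 80, len 10
Shortest qualifying length: 10.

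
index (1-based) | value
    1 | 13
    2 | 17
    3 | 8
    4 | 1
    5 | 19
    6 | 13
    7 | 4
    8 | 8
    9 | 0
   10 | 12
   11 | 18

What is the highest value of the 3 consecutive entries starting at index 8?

12

Elements at indices 8..10: 8, 0, 12
max(8, 0, 12) = 12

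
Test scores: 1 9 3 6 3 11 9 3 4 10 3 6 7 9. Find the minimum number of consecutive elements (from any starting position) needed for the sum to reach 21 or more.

3

add 1: running sum 1 < 21
add 9: running sum 10 < 21
add 3: running sum 13 < 21
add 6: running sum 19 < 21
end 4: [9, 3, 6, 3] sum 21, len 4
end 5: [3, 6, 3, 11] sum 23, len 4
end 6: [3, 11, 9] sum 23, len 3
end 7: [11, 9, 3] sum 23, len 3
end 8: [11, 9, 3, 4] sum 27, len 4
end 9: [9, 3, 4, 10] sum 26, len 4
end 10: [9, 3, 4, 10, 3] sum 29, len 5
end 11: [4, 10, 3, 6] sum 23, len 4
end 12: [10, 3, 6, 7] sum 26, len 4
end 13: [6, 7, 9] sum 22, len 3
Shortest qualifying length: 3.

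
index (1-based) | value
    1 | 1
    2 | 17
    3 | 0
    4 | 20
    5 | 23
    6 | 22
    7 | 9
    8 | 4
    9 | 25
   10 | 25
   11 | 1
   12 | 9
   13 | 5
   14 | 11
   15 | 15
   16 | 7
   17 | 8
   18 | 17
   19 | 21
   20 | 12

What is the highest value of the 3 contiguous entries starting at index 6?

22

Elements at indices 6..8: 22, 9, 4
max(22, 9, 4) = 22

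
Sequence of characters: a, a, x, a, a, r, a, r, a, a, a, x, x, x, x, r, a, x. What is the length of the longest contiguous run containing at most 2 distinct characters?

Extend right; when distinct count exceeds 2, shrink from the left:
add a: window [a] (1 distinct), len 1
add a: window [a, a] (1 distinct), len 2
add x: window [a, a, x] (2 distinct), len 3
add a: window [a, a, x, a] (2 distinct), len 4
add a: window [a, a, x, a, a] (2 distinct), len 5
add r: window [a, a, r] (2 distinct), len 3
add a: window [a, a, r, a] (2 distinct), len 4
add r: window [a, a, r, a, r] (2 distinct), len 5
add a: window [a, a, r, a, r, a] (2 distinct), len 6
add a: window [a, a, r, a, r, a, a] (2 distinct), len 7
add a: window [a, a, r, a, r, a, a, a] (2 distinct), len 8
add x: window [a, a, a, x] (2 distinct), len 4
add x: window [a, a, a, x, x] (2 distinct), len 5
add x: window [a, a, a, x, x, x] (2 distinct), len 6
add x: window [a, a, a, x, x, x, x] (2 distinct), len 7
add r: window [x, x, x, x, r] (2 distinct), len 5
add a: window [r, a] (2 distinct), len 2
add x: window [a, x] (2 distinct), len 2
Longest length with ≤2 distinct: 8.

8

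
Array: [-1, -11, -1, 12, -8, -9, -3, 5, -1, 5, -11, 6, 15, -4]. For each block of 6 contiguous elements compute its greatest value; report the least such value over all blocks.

5

-1 -11 -1 12 -8 -9 → max 12
-11 -1 12 -8 -9 -3 → max 12
-1 12 -8 -9 -3 5 → max 12
12 -8 -9 -3 5 -1 → max 12
-8 -9 -3 5 -1 5 → max 5
-9 -3 5 -1 5 -11 → max 5
-3 5 -1 5 -11 6 → max 6
5 -1 5 -11 6 15 → max 15
-1 5 -11 6 15 -4 → max 15
Least of these is 5.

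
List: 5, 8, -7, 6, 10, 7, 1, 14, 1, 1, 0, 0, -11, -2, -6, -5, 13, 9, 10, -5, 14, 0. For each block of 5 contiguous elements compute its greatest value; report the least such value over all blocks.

Window maxs for each of the 18 positions:
[5, 8, -7, 6, 10] → max 10
[8, -7, 6, 10, 7] → max 10
[-7, 6, 10, 7, 1] → max 10
[6, 10, 7, 1, 14] → max 14
[10, 7, 1, 14, 1] → max 14
[7, 1, 14, 1, 1] → max 14
[1, 14, 1, 1, 0] → max 14
[14, 1, 1, 0, 0] → max 14
[1, 1, 0, 0, -11] → max 1
[1, 0, 0, -11, -2] → max 1
[0, 0, -11, -2, -6] → max 0
[0, -11, -2, -6, -5] → max 0
[-11, -2, -6, -5, 13] → max 13
[-2, -6, -5, 13, 9] → max 13
[-6, -5, 13, 9, 10] → max 13
[-5, 13, 9, 10, -5] → max 13
[13, 9, 10, -5, 14] → max 14
[9, 10, -5, 14, 0] → max 14
Least of these is 0.

0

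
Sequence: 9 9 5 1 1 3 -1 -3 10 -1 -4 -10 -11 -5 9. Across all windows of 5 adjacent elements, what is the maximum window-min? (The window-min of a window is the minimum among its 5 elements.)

Each size-5 window and its min:
(9, 9, 5, 1, 1) → min 1
(9, 5, 1, 1, 3) → min 1
(5, 1, 1, 3, -1) → min -1
(1, 1, 3, -1, -3) → min -3
(1, 3, -1, -3, 10) → min -3
(3, -1, -3, 10, -1) → min -3
(-1, -3, 10, -1, -4) → min -4
(-3, 10, -1, -4, -10) → min -10
(10, -1, -4, -10, -11) → min -11
(-1, -4, -10, -11, -5) → min -11
(-4, -10, -11, -5, 9) → min -11
Maximum of these is 1.

1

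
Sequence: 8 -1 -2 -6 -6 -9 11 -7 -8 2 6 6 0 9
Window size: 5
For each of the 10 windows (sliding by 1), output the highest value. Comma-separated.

8, -1, 11, 11, 11, 11, 11, 6, 6, 9

8 -1 -2 -6 -6 → max 8
-1 -2 -6 -6 -9 → max -1
-2 -6 -6 -9 11 → max 11
-6 -6 -9 11 -7 → max 11
-6 -9 11 -7 -8 → max 11
-9 11 -7 -8 2 → max 11
11 -7 -8 2 6 → max 11
-7 -8 2 6 6 → max 6
-8 2 6 6 0 → max 6
2 6 6 0 9 → max 9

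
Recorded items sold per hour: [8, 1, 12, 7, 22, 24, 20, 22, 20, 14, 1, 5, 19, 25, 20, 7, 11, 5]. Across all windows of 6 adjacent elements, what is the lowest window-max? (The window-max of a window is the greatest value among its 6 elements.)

22

(8, 1, 12, 7, 22, 24) → max 24
(1, 12, 7, 22, 24, 20) → max 24
(12, 7, 22, 24, 20, 22) → max 24
(7, 22, 24, 20, 22, 20) → max 24
(22, 24, 20, 22, 20, 14) → max 24
(24, 20, 22, 20, 14, 1) → max 24
(20, 22, 20, 14, 1, 5) → max 22
(22, 20, 14, 1, 5, 19) → max 22
(20, 14, 1, 5, 19, 25) → max 25
(14, 1, 5, 19, 25, 20) → max 25
(1, 5, 19, 25, 20, 7) → max 25
(5, 19, 25, 20, 7, 11) → max 25
(19, 25, 20, 7, 11, 5) → max 25
Lowest of these is 22.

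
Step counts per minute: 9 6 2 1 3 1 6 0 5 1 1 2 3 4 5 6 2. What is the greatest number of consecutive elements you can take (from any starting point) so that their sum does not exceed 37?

13

[9] sum 9 len 1
[9, 6] sum 15 len 2
[9, 6, 2] sum 17 len 3
[9, 6, 2, 1] sum 18 len 4
[9, 6, 2, 1, 3] sum 21 len 5
[9, 6, 2, 1, 3, 1] sum 22 len 6
[9, 6, 2, 1, 3, 1, 6] sum 28 len 7
[9, 6, 2, 1, 3, 1, 6, 0] sum 28 len 8
[9, 6, 2, 1, 3, 1, 6, 0, 5] sum 33 len 9
[9, 6, 2, 1, 3, 1, 6, 0, 5, 1] sum 34 len 10
[9, 6, 2, 1, 3, 1, 6, 0, 5, 1, 1] sum 35 len 11
[9, 6, 2, 1, 3, 1, 6, 0, 5, 1, 1, 2] sum 37 len 12
[6, 2, 1, 3, 1, 6, 0, 5, 1, 1, 2, 3] sum 31 len 12
[6, 2, 1, 3, 1, 6, 0, 5, 1, 1, 2, 3, 4] sum 35 len 13
[2, 1, 3, 1, 6, 0, 5, 1, 1, 2, 3, 4, 5] sum 34 len 13
[3, 1, 6, 0, 5, 1, 1, 2, 3, 4, 5, 6] sum 37 len 12
[1, 6, 0, 5, 1, 1, 2, 3, 4, 5, 6, 2] sum 36 len 12
Longest length seen: 13.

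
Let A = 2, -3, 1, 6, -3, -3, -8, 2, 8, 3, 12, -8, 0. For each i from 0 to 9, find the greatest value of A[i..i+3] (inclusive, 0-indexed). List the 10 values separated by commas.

Sliding a size-4 window across the 13 values:
2 -3 1 6 → max 6
-3 1 6 -3 → max 6
1 6 -3 -3 → max 6
6 -3 -3 -8 → max 6
-3 -3 -8 2 → max 2
-3 -8 2 8 → max 8
-8 2 8 3 → max 8
2 8 3 12 → max 12
8 3 12 -8 → max 12
3 12 -8 0 → max 12

6, 6, 6, 6, 2, 8, 8, 12, 12, 12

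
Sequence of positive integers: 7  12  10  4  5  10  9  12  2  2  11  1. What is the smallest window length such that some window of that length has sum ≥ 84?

add 7: running sum 7 < 84
add 12: running sum 19 < 84
add 10: running sum 29 < 84
add 4: running sum 33 < 84
add 5: running sum 38 < 84
add 10: running sum 48 < 84
add 9: running sum 57 < 84
add 12: running sum 69 < 84
add 2: running sum 71 < 84
add 2: running sum 73 < 84
add 11: shortest ending here [7, 12, 10, 4, 5, 10, 9, 12, 2, 2, 11] sum 84, len 11
add 1: shortest ending here [7, 12, 10, 4, 5, 10, 9, 12, 2, 2, 11, 1] sum 85, len 12
Shortest qualifying length: 11.

11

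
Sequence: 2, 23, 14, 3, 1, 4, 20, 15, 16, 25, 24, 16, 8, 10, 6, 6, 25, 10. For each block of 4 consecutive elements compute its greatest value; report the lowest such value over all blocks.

Each size-4 window and its max:
(2, 23, 14, 3) → max 23
(23, 14, 3, 1) → max 23
(14, 3, 1, 4) → max 14
(3, 1, 4, 20) → max 20
(1, 4, 20, 15) → max 20
(4, 20, 15, 16) → max 20
(20, 15, 16, 25) → max 25
(15, 16, 25, 24) → max 25
(16, 25, 24, 16) → max 25
(25, 24, 16, 8) → max 25
(24, 16, 8, 10) → max 24
(16, 8, 10, 6) → max 16
(8, 10, 6, 6) → max 10
(10, 6, 6, 25) → max 25
(6, 6, 25, 10) → max 25
Lowest of these is 10.

10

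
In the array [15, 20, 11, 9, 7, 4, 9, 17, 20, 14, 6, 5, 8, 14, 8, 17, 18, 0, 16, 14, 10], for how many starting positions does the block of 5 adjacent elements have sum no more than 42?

15 20 11 9 7 → sum 62
20 11 9 7 4 → sum 51
11 9 7 4 9 → sum 40  ≤ 42 ✓
9 7 4 9 17 → sum 46
7 4 9 17 20 → sum 57
4 9 17 20 14 → sum 64
9 17 20 14 6 → sum 66
17 20 14 6 5 → sum 62
20 14 6 5 8 → sum 53
14 6 5 8 14 → sum 47
6 5 8 14 8 → sum 41  ≤ 42 ✓
5 8 14 8 17 → sum 52
8 14 8 17 18 → sum 65
14 8 17 18 0 → sum 57
8 17 18 0 16 → sum 59
17 18 0 16 14 → sum 65
18 0 16 14 10 → sum 58
2 windows satisfy the condition.

2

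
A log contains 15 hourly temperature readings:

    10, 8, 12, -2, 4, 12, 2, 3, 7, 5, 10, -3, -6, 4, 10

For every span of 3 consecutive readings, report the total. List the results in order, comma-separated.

30, 18, 14, 14, 18, 17, 12, 15, 22, 12, 1, -5, 8

10 8 12 → sum 30
8 12 -2 → sum 18
12 -2 4 → sum 14
-2 4 12 → sum 14
4 12 2 → sum 18
12 2 3 → sum 17
2 3 7 → sum 12
3 7 5 → sum 15
7 5 10 → sum 22
5 10 -3 → sum 12
10 -3 -6 → sum 1
-3 -6 4 → sum -5
-6 4 10 → sum 8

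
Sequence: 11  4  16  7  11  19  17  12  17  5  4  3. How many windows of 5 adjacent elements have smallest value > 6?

[11, 4, 16, 7, 11] → min 4
[4, 16, 7, 11, 19] → min 4
[16, 7, 11, 19, 17] → min 7  > 6 ✓
[7, 11, 19, 17, 12] → min 7  > 6 ✓
[11, 19, 17, 12, 17] → min 11  > 6 ✓
[19, 17, 12, 17, 5] → min 5
[17, 12, 17, 5, 4] → min 4
[12, 17, 5, 4, 3] → min 3
3 windows satisfy the condition.

3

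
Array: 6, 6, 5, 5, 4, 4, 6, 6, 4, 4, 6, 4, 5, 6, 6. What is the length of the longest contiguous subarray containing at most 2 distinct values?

Extend right; when distinct count exceeds 2, shrink from the left:
add 6: window [6] (1 distinct), len 1
add 6: window [6, 6] (1 distinct), len 2
add 5: window [6, 6, 5] (2 distinct), len 3
add 5: window [6, 6, 5, 5] (2 distinct), len 4
add 4: window [5, 5, 4] (2 distinct), len 3
add 4: window [5, 5, 4, 4] (2 distinct), len 4
add 6: window [4, 4, 6] (2 distinct), len 3
add 6: window [4, 4, 6, 6] (2 distinct), len 4
add 4: window [4, 4, 6, 6, 4] (2 distinct), len 5
add 4: window [4, 4, 6, 6, 4, 4] (2 distinct), len 6
add 6: window [4, 4, 6, 6, 4, 4, 6] (2 distinct), len 7
add 4: window [4, 4, 6, 6, 4, 4, 6, 4] (2 distinct), len 8
add 5: window [4, 5] (2 distinct), len 2
add 6: window [5, 6] (2 distinct), len 2
add 6: window [5, 6, 6] (2 distinct), len 3
Longest length with ≤2 distinct: 8.

8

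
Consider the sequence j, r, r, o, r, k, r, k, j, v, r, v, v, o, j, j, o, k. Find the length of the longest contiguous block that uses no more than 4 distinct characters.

9

add j: window [j] (1 distinct), len 1
add r: window [j, r] (2 distinct), len 2
add r: window [j, r, r] (2 distinct), len 3
add o: window [j, r, r, o] (3 distinct), len 4
add r: window [j, r, r, o, r] (3 distinct), len 5
add k: window [j, r, r, o, r, k] (4 distinct), len 6
add r: window [j, r, r, o, r, k, r] (4 distinct), len 7
add k: window [j, r, r, o, r, k, r, k] (4 distinct), len 8
add j: window [j, r, r, o, r, k, r, k, j] (4 distinct), len 9
add v: window [r, k, r, k, j, v] (4 distinct), len 6
add r: window [r, k, r, k, j, v, r] (4 distinct), len 7
add v: window [r, k, r, k, j, v, r, v] (4 distinct), len 8
add v: window [r, k, r, k, j, v, r, v, v] (4 distinct), len 9
add o: window [j, v, r, v, v, o] (4 distinct), len 6
add j: window [j, v, r, v, v, o, j] (4 distinct), len 7
add j: window [j, v, r, v, v, o, j, j] (4 distinct), len 8
add o: window [j, v, r, v, v, o, j, j, o] (4 distinct), len 9
add k: window [v, v, o, j, j, o, k] (4 distinct), len 7
Longest length with ≤4 distinct: 9.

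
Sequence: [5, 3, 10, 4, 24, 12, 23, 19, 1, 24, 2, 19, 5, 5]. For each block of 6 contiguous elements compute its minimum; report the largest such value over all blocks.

(5, 3, 10, 4, 24, 12) → min 3
(3, 10, 4, 24, 12, 23) → min 3
(10, 4, 24, 12, 23, 19) → min 4
(4, 24, 12, 23, 19, 1) → min 1
(24, 12, 23, 19, 1, 24) → min 1
(12, 23, 19, 1, 24, 2) → min 1
(23, 19, 1, 24, 2, 19) → min 1
(19, 1, 24, 2, 19, 5) → min 1
(1, 24, 2, 19, 5, 5) → min 1
Largest of these is 4.

4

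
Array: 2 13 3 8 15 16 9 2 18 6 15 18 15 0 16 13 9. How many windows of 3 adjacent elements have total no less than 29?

10

(2, 13, 3) → sum 18
(13, 3, 8) → sum 24
(3, 8, 15) → sum 26
(8, 15, 16) → sum 39  ≥ 29 ✓
(15, 16, 9) → sum 40  ≥ 29 ✓
(16, 9, 2) → sum 27
(9, 2, 18) → sum 29  ≥ 29 ✓
(2, 18, 6) → sum 26
(18, 6, 15) → sum 39  ≥ 29 ✓
(6, 15, 18) → sum 39  ≥ 29 ✓
(15, 18, 15) → sum 48  ≥ 29 ✓
(18, 15, 0) → sum 33  ≥ 29 ✓
(15, 0, 16) → sum 31  ≥ 29 ✓
(0, 16, 13) → sum 29  ≥ 29 ✓
(16, 13, 9) → sum 38  ≥ 29 ✓
10 windows satisfy the condition.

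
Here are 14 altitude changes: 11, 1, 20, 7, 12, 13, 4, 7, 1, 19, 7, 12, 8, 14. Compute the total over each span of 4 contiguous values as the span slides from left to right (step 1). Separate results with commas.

39, 40, 52, 36, 36, 25, 31, 34, 39, 46, 41

[11, 1, 20, 7] → sum 39
[1, 20, 7, 12] → sum 40
[20, 7, 12, 13] → sum 52
[7, 12, 13, 4] → sum 36
[12, 13, 4, 7] → sum 36
[13, 4, 7, 1] → sum 25
[4, 7, 1, 19] → sum 31
[7, 1, 19, 7] → sum 34
[1, 19, 7, 12] → sum 39
[19, 7, 12, 8] → sum 46
[7, 12, 8, 14] → sum 41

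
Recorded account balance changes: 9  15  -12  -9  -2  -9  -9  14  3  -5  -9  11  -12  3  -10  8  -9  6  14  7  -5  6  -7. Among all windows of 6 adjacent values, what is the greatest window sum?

Each size-6 window and its sum:
9 15 -12 -9 -2 -9 → sum -8
15 -12 -9 -2 -9 -9 → sum -26
-12 -9 -2 -9 -9 14 → sum -27
-9 -2 -9 -9 14 3 → sum -12
-2 -9 -9 14 3 -5 → sum -8
-9 -9 14 3 -5 -9 → sum -15
-9 14 3 -5 -9 11 → sum 5
14 3 -5 -9 11 -12 → sum 2
3 -5 -9 11 -12 3 → sum -9
-5 -9 11 -12 3 -10 → sum -22
-9 11 -12 3 -10 8 → sum -9
11 -12 3 -10 8 -9 → sum -9
-12 3 -10 8 -9 6 → sum -14
3 -10 8 -9 6 14 → sum 12
-10 8 -9 6 14 7 → sum 16
8 -9 6 14 7 -5 → sum 21
-9 6 14 7 -5 6 → sum 19
6 14 7 -5 6 -7 → sum 21
Greatest of these is 21.

21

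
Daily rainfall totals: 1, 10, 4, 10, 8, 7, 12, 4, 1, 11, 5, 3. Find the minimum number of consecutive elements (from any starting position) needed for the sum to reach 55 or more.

7

Extend right; whenever the sum reaches 55, record the length and shrink from the left:
add 1: running sum 1 < 55
add 10: running sum 11 < 55
add 4: running sum 15 < 55
add 10: running sum 25 < 55
add 8: running sum 33 < 55
add 7: running sum 40 < 55
add 12: running sum 52 < 55
end 7: [10, 4, 10, 8, 7, 12, 4] sum 55, len 7
end 8: [10, 4, 10, 8, 7, 12, 4, 1] sum 56, len 8
end 9: [4, 10, 8, 7, 12, 4, 1, 11] sum 57, len 8
end 10: [10, 8, 7, 12, 4, 1, 11, 5] sum 58, len 8
end 11: [10, 8, 7, 12, 4, 1, 11, 5, 3] sum 61, len 9
Shortest qualifying length: 7.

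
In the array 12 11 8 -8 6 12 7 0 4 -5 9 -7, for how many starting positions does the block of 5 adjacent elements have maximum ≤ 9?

2

12 11 8 -8 6 → max 12
11 8 -8 6 12 → max 12
8 -8 6 12 7 → max 12
-8 6 12 7 0 → max 12
6 12 7 0 4 → max 12
12 7 0 4 -5 → max 12
7 0 4 -5 9 → max 9  ≤ 9 ✓
0 4 -5 9 -7 → max 9  ≤ 9 ✓
2 windows satisfy the condition.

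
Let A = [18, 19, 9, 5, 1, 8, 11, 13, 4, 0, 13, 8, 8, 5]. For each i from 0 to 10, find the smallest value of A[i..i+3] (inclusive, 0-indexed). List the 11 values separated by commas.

[18, 19, 9, 5] → min 5
[19, 9, 5, 1] → min 1
[9, 5, 1, 8] → min 1
[5, 1, 8, 11] → min 1
[1, 8, 11, 13] → min 1
[8, 11, 13, 4] → min 4
[11, 13, 4, 0] → min 0
[13, 4, 0, 13] → min 0
[4, 0, 13, 8] → min 0
[0, 13, 8, 8] → min 0
[13, 8, 8, 5] → min 5

5, 1, 1, 1, 1, 4, 0, 0, 0, 0, 5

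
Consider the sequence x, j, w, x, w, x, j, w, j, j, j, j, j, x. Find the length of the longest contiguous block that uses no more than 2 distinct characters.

7

add x: window [x] (1 distinct), len 1
add j: window [x, j] (2 distinct), len 2
add w: window [j, w] (2 distinct), len 2
add x: window [w, x] (2 distinct), len 2
add w: window [w, x, w] (2 distinct), len 3
add x: window [w, x, w, x] (2 distinct), len 4
add j: window [x, j] (2 distinct), len 2
add w: window [j, w] (2 distinct), len 2
add j: window [j, w, j] (2 distinct), len 3
add j: window [j, w, j, j] (2 distinct), len 4
add j: window [j, w, j, j, j] (2 distinct), len 5
add j: window [j, w, j, j, j, j] (2 distinct), len 6
add j: window [j, w, j, j, j, j, j] (2 distinct), len 7
add x: window [j, j, j, j, j, x] (2 distinct), len 6
Longest length with ≤2 distinct: 7.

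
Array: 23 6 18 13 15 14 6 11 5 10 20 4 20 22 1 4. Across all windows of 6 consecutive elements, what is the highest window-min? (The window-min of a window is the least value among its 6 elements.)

Window mins for each of the 11 positions:
(23, 6, 18, 13, 15, 14) → min 6
(6, 18, 13, 15, 14, 6) → min 6
(18, 13, 15, 14, 6, 11) → min 6
(13, 15, 14, 6, 11, 5) → min 5
(15, 14, 6, 11, 5, 10) → min 5
(14, 6, 11, 5, 10, 20) → min 5
(6, 11, 5, 10, 20, 4) → min 4
(11, 5, 10, 20, 4, 20) → min 4
(5, 10, 20, 4, 20, 22) → min 4
(10, 20, 4, 20, 22, 1) → min 1
(20, 4, 20, 22, 1, 4) → min 1
Highest of these is 6.

6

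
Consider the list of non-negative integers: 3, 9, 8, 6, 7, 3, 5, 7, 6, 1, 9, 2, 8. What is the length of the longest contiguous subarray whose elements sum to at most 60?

10

→ 3: sum 3, len 1
→ 9: sum 12, len 2
→ 8: sum 20, len 3
→ 6: sum 26, len 4
→ 7: sum 33, len 5
→ 3: sum 36, len 6
→ 5: sum 41, len 7
→ 7: sum 48, len 8
→ 6: sum 54, len 9
→ 1: sum 55, len 10
→ 9 (dropped 3, 9): sum 52, len 9
→ 2: sum 54, len 10
→ 8 (dropped 8): sum 54, len 10
Longest length seen: 10.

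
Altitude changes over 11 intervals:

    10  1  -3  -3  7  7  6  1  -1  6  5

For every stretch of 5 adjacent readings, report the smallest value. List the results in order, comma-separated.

(10, 1, -3, -3, 7) → min -3
(1, -3, -3, 7, 7) → min -3
(-3, -3, 7, 7, 6) → min -3
(-3, 7, 7, 6, 1) → min -3
(7, 7, 6, 1, -1) → min -1
(7, 6, 1, -1, 6) → min -1
(6, 1, -1, 6, 5) → min -1

-3, -3, -3, -3, -1, -1, -1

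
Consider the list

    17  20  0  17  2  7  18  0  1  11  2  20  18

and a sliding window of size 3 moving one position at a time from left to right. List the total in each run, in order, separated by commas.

37, 37, 19, 26, 27, 25, 19, 12, 14, 33, 40

(17, 20, 0) → sum 37
(20, 0, 17) → sum 37
(0, 17, 2) → sum 19
(17, 2, 7) → sum 26
(2, 7, 18) → sum 27
(7, 18, 0) → sum 25
(18, 0, 1) → sum 19
(0, 1, 11) → sum 12
(1, 11, 2) → sum 14
(11, 2, 20) → sum 33
(2, 20, 18) → sum 40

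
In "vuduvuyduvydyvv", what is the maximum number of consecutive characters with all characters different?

add v: [v] len 1
add u: [v, u] len 2
add d: [v, u, d] len 3
add u (repeat u, move left end past it): [d, u] len 2
add v: [d, u, v] len 3
add u (repeat u, move left end past it): [v, u] len 2
add y: [v, u, y] len 3
add d: [v, u, y, d] len 4
add u (repeat u, move left end past it): [y, d, u] len 3
add v: [y, d, u, v] len 4
add y (repeat y, move left end past it): [d, u, v, y] len 4
add d (repeat d, move left end past it): [u, v, y, d] len 4
add y (repeat y, move left end past it): [d, y] len 2
add v: [d, y, v] len 3
add v (repeat v, move left end past it): [v] len 1
Longest all-distinct length: 4.

4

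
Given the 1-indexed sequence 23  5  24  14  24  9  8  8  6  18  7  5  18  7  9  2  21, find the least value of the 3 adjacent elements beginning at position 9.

6

Elements at indices 9..11: 6, 18, 7
min(6, 18, 7) = 6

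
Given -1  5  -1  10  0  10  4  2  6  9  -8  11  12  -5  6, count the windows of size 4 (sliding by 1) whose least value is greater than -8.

8

(-1, 5, -1, 10) → min -1  > -8 ✓
(5, -1, 10, 0) → min -1  > -8 ✓
(-1, 10, 0, 10) → min -1  > -8 ✓
(10, 0, 10, 4) → min 0  > -8 ✓
(0, 10, 4, 2) → min 0  > -8 ✓
(10, 4, 2, 6) → min 2  > -8 ✓
(4, 2, 6, 9) → min 2  > -8 ✓
(2, 6, 9, -8) → min -8
(6, 9, -8, 11) → min -8
(9, -8, 11, 12) → min -8
(-8, 11, 12, -5) → min -8
(11, 12, -5, 6) → min -5  > -8 ✓
8 windows satisfy the condition.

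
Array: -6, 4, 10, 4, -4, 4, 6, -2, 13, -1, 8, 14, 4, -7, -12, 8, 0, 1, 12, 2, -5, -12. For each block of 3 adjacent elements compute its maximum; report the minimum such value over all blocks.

2

Window maxs for each of the 20 positions:
-6 4 10 → max 10
4 10 4 → max 10
10 4 -4 → max 10
4 -4 4 → max 4
-4 4 6 → max 6
4 6 -2 → max 6
6 -2 13 → max 13
-2 13 -1 → max 13
13 -1 8 → max 13
-1 8 14 → max 14
8 14 4 → max 14
14 4 -7 → max 14
4 -7 -12 → max 4
-7 -12 8 → max 8
-12 8 0 → max 8
8 0 1 → max 8
0 1 12 → max 12
1 12 2 → max 12
12 2 -5 → max 12
2 -5 -12 → max 2
Minimum of these is 2.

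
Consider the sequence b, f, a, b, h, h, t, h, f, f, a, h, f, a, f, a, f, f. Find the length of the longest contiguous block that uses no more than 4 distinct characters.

14

[b] 1 distinct, len 1
[b, f] 2 distinct, len 2
[b, f, a] 3 distinct, len 3
[b, f, a, b] 3 distinct, len 4
[b, f, a, b, h] 4 distinct, len 5
[b, f, a, b, h, h] 4 distinct, len 6
[a, b, h, h, t] 4 distinct, len 5
[a, b, h, h, t, h] 4 distinct, len 6
[b, h, h, t, h, f] 4 distinct, len 6
[b, h, h, t, h, f, f] 4 distinct, len 7
[h, h, t, h, f, f, a] 4 distinct, len 7
[h, h, t, h, f, f, a, h] 4 distinct, len 8
[h, h, t, h, f, f, a, h, f] 4 distinct, len 9
[h, h, t, h, f, f, a, h, f, a] 4 distinct, len 10
[h, h, t, h, f, f, a, h, f, a, f] 4 distinct, len 11
[h, h, t, h, f, f, a, h, f, a, f, a] 4 distinct, len 12
[h, h, t, h, f, f, a, h, f, a, f, a, f] 4 distinct, len 13
[h, h, t, h, f, f, a, h, f, a, f, a, f, f] 4 distinct, len 14
Longest length with ≤4 distinct: 14.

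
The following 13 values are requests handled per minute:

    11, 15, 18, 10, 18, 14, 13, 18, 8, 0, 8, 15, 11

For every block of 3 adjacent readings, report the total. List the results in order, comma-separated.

[11, 15, 18] → sum 44
[15, 18, 10] → sum 43
[18, 10, 18] → sum 46
[10, 18, 14] → sum 42
[18, 14, 13] → sum 45
[14, 13, 18] → sum 45
[13, 18, 8] → sum 39
[18, 8, 0] → sum 26
[8, 0, 8] → sum 16
[0, 8, 15] → sum 23
[8, 15, 11] → sum 34

44, 43, 46, 42, 45, 45, 39, 26, 16, 23, 34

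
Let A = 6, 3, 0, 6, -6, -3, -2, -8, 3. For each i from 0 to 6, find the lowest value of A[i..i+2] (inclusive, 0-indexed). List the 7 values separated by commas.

6 3 0 → min 0
3 0 6 → min 0
0 6 -6 → min -6
6 -6 -3 → min -6
-6 -3 -2 → min -6
-3 -2 -8 → min -8
-2 -8 3 → min -8

0, 0, -6, -6, -6, -8, -8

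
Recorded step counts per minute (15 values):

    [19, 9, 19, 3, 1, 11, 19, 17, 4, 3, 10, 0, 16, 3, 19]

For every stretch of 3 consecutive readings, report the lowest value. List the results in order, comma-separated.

9, 3, 1, 1, 1, 11, 4, 3, 3, 0, 0, 0, 3

Sliding a size-3 window across the 15 values:
[19, 9, 19] → min 9
[9, 19, 3] → min 3
[19, 3, 1] → min 1
[3, 1, 11] → min 1
[1, 11, 19] → min 1
[11, 19, 17] → min 11
[19, 17, 4] → min 4
[17, 4, 3] → min 3
[4, 3, 10] → min 3
[3, 10, 0] → min 0
[10, 0, 16] → min 0
[0, 16, 3] → min 0
[16, 3, 19] → min 3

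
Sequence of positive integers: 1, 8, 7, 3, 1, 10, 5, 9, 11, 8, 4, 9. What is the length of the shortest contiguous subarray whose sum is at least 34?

4

add 1: running sum 1 < 34
add 8: running sum 9 < 34
add 7: running sum 16 < 34
add 3: running sum 19 < 34
add 1: running sum 20 < 34
add 10: running sum 30 < 34
end 6: [8, 7, 3, 1, 10, 5] sum 34, len 6
end 7: [7, 3, 1, 10, 5, 9] sum 35, len 6
end 8: [10, 5, 9, 11] sum 35, len 4
end 9: [10, 5, 9, 11, 8] sum 43, len 5
end 10: [5, 9, 11, 8, 4] sum 37, len 5
end 11: [9, 11, 8, 4, 9] sum 41, len 5
Shortest qualifying length: 4.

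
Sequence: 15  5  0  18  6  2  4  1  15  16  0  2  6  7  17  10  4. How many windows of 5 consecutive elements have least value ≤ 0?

(15, 5, 0, 18, 6) → min 0  ≤ 0 ✓
(5, 0, 18, 6, 2) → min 0  ≤ 0 ✓
(0, 18, 6, 2, 4) → min 0  ≤ 0 ✓
(18, 6, 2, 4, 1) → min 1
(6, 2, 4, 1, 15) → min 1
(2, 4, 1, 15, 16) → min 1
(4, 1, 15, 16, 0) → min 0  ≤ 0 ✓
(1, 15, 16, 0, 2) → min 0  ≤ 0 ✓
(15, 16, 0, 2, 6) → min 0  ≤ 0 ✓
(16, 0, 2, 6, 7) → min 0  ≤ 0 ✓
(0, 2, 6, 7, 17) → min 0  ≤ 0 ✓
(2, 6, 7, 17, 10) → min 2
(6, 7, 17, 10, 4) → min 4
8 windows satisfy the condition.

8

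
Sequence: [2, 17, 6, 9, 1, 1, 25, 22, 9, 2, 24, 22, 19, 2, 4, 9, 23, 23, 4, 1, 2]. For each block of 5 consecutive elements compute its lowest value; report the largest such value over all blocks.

2 17 6 9 1 → min 1
17 6 9 1 1 → min 1
6 9 1 1 25 → min 1
9 1 1 25 22 → min 1
1 1 25 22 9 → min 1
1 25 22 9 2 → min 1
25 22 9 2 24 → min 2
22 9 2 24 22 → min 2
9 2 24 22 19 → min 2
2 24 22 19 2 → min 2
24 22 19 2 4 → min 2
22 19 2 4 9 → min 2
19 2 4 9 23 → min 2
2 4 9 23 23 → min 2
4 9 23 23 4 → min 4
9 23 23 4 1 → min 1
23 23 4 1 2 → min 1
Largest of these is 4.

4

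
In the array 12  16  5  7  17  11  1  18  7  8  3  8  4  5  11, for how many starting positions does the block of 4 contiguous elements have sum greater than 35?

7

[12, 16, 5, 7] → sum 40  > 35 ✓
[16, 5, 7, 17] → sum 45  > 35 ✓
[5, 7, 17, 11] → sum 40  > 35 ✓
[7, 17, 11, 1] → sum 36  > 35 ✓
[17, 11, 1, 18] → sum 47  > 35 ✓
[11, 1, 18, 7] → sum 37  > 35 ✓
[1, 18, 7, 8] → sum 34
[18, 7, 8, 3] → sum 36  > 35 ✓
[7, 8, 3, 8] → sum 26
[8, 3, 8, 4] → sum 23
[3, 8, 4, 5] → sum 20
[8, 4, 5, 11] → sum 28
7 windows satisfy the condition.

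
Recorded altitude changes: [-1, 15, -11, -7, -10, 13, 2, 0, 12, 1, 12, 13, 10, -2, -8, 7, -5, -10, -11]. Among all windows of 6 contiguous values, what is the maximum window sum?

48

(-1, 15, -11, -7, -10, 13) → sum -1
(15, -11, -7, -10, 13, 2) → sum 2
(-11, -7, -10, 13, 2, 0) → sum -13
(-7, -10, 13, 2, 0, 12) → sum 10
(-10, 13, 2, 0, 12, 1) → sum 18
(13, 2, 0, 12, 1, 12) → sum 40
(2, 0, 12, 1, 12, 13) → sum 40
(0, 12, 1, 12, 13, 10) → sum 48
(12, 1, 12, 13, 10, -2) → sum 46
(1, 12, 13, 10, -2, -8) → sum 26
(12, 13, 10, -2, -8, 7) → sum 32
(13, 10, -2, -8, 7, -5) → sum 15
(10, -2, -8, 7, -5, -10) → sum -8
(-2, -8, 7, -5, -10, -11) → sum -29
Maximum of these is 48.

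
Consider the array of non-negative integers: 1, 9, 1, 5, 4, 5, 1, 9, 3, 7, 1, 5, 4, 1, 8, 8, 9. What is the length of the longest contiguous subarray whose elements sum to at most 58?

14

→ 1: sum 1, len 1
→ 9: sum 10, len 2
→ 1: sum 11, len 3
→ 5: sum 16, len 4
→ 4: sum 20, len 5
→ 5: sum 25, len 6
→ 1: sum 26, len 7
→ 9: sum 35, len 8
→ 3: sum 38, len 9
→ 7: sum 45, len 10
→ 1: sum 46, len 11
→ 5: sum 51, len 12
→ 4: sum 55, len 13
→ 1: sum 56, len 14
→ 8 (dropped 1, 9): sum 54, len 13
→ 8 (dropped 1, 5): sum 56, len 12
→ 9 (dropped 4, 5): sum 56, len 11
Longest length seen: 14.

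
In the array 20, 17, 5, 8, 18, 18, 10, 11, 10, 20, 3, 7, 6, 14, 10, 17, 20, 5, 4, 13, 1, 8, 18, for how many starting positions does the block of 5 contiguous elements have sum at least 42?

17

(20, 17, 5, 8, 18) → sum 68  ≥ 42 ✓
(17, 5, 8, 18, 18) → sum 66  ≥ 42 ✓
(5, 8, 18, 18, 10) → sum 59  ≥ 42 ✓
(8, 18, 18, 10, 11) → sum 65  ≥ 42 ✓
(18, 18, 10, 11, 10) → sum 67  ≥ 42 ✓
(18, 10, 11, 10, 20) → sum 69  ≥ 42 ✓
(10, 11, 10, 20, 3) → sum 54  ≥ 42 ✓
(11, 10, 20, 3, 7) → sum 51  ≥ 42 ✓
(10, 20, 3, 7, 6) → sum 46  ≥ 42 ✓
(20, 3, 7, 6, 14) → sum 50  ≥ 42 ✓
(3, 7, 6, 14, 10) → sum 40
(7, 6, 14, 10, 17) → sum 54  ≥ 42 ✓
(6, 14, 10, 17, 20) → sum 67  ≥ 42 ✓
(14, 10, 17, 20, 5) → sum 66  ≥ 42 ✓
(10, 17, 20, 5, 4) → sum 56  ≥ 42 ✓
(17, 20, 5, 4, 13) → sum 59  ≥ 42 ✓
(20, 5, 4, 13, 1) → sum 43  ≥ 42 ✓
(5, 4, 13, 1, 8) → sum 31
(4, 13, 1, 8, 18) → sum 44  ≥ 42 ✓
17 windows satisfy the condition.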